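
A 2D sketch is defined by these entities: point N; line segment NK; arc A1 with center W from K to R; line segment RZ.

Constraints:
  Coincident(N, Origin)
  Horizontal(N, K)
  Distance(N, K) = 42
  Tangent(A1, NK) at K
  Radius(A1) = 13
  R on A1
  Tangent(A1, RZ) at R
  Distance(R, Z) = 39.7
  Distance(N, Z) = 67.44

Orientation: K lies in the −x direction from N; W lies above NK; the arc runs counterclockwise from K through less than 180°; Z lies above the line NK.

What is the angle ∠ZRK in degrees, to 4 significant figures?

127.7°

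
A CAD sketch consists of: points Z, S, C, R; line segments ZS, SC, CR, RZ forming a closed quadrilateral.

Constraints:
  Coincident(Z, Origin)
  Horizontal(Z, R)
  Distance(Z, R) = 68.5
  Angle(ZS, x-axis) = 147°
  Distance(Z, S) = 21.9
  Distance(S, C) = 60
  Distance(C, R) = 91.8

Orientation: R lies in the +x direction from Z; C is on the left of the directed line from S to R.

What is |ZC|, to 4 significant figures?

67.15

Z is at the origin; ZR is horizontal with |ZR| = 68.5 and R in +x, so R = (68.5, 0). ZS runs at 147.0° with |ZS| = 21.9, so S = (-18.37, 11.93). C is determined by |SC| = 60.0 and |CR| = 91.8 together: it lies at the intersection of circle(S, 60.0) and circle(R, 91.8). With |SR| = 87.68, the foot of the radical line on SR is 16.31 from S and the perpendicular offset is √(60.0² − 16.31²) = 57.74. Taking the left-of-SR solution: C = (5.650, 66.91).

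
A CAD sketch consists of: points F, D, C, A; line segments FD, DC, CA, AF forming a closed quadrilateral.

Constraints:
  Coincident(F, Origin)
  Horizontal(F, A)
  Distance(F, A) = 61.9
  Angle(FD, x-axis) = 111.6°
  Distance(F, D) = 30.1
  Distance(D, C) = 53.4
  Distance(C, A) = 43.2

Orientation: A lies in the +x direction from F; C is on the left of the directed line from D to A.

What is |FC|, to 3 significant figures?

56.2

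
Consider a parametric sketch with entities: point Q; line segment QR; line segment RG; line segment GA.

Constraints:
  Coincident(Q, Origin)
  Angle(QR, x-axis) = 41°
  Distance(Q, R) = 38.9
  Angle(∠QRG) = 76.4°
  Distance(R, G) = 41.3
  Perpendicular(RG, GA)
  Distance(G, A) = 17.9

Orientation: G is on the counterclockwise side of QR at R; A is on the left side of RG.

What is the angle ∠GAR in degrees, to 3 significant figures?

66.6°

∠QRG = 76.4°, so RG runs at 41.0° + (180° − 76.4°) = 145° from the x-axis; with |RG| = 41.3, G = R + 41.3·(cos 145°, sin 145°) = (-4.31, 49.4). RG ⟂ GA; with |GA| = 17.9 on the left of RG, A = G + 17.9·(-0.579, -0.815) = (-14.7, 34.9). Then cos ∠GAR = AG·AR / (|AG||AR|), giving 66.6°.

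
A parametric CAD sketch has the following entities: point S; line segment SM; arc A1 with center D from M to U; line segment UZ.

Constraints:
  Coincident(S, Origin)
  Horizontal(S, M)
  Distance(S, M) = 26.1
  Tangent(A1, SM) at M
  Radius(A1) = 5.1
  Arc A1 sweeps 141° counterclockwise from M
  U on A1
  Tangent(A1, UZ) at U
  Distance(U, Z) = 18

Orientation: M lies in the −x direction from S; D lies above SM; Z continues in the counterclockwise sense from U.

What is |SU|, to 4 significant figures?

24.62

S is at the origin; S and M share the same y with |SM| = 26.1 and M on the −x side, so M = (-26.10, 0.000). The tangent condition forces DM to be normal to SM, so D = M + (0, 5.1) = (-26.10, 5.100). On A1, M sits at bearing -90° from D; a 141° counterclockwise sweep puts U at bearing 51°, so U = D + 5.1·(cos 51°, sin 51°) = (-22.89, 9.063). Then |SU| = |U − S| = 24.62.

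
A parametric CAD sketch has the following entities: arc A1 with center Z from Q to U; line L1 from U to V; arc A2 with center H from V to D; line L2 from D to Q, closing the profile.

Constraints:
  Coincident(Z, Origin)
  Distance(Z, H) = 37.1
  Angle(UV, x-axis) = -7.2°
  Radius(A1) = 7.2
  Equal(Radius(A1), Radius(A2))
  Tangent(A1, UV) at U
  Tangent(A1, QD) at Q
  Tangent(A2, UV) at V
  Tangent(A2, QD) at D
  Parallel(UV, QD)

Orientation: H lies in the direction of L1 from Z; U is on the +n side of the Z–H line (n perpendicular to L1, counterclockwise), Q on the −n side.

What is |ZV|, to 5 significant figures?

37.792

The slot axis is L1's direction at -7.2°, so u = (cos -7.2°, sin -7.2°) = (0.99211, -0.12533) and n = (−sin -7.2°, cos -7.2°) = (0.12533, 0.99211). Z is at the origin and H lies 37.1 along u from Z, so H = 37.1·u = (36.807, -4.6499). Tangency of A1 to both parallel lines with radius 7.2 puts U and Q at Z ± 7.2·n: U = (0.90240, 7.1432), Q = (-0.90240, -7.1432). Equal radii place V and D the same way about H: V = H + 7.2·n = (37.710, 2.4934), D = H − 7.2·n = (35.905, -11.793). Then |ZV| = |V − Z| = 37.792.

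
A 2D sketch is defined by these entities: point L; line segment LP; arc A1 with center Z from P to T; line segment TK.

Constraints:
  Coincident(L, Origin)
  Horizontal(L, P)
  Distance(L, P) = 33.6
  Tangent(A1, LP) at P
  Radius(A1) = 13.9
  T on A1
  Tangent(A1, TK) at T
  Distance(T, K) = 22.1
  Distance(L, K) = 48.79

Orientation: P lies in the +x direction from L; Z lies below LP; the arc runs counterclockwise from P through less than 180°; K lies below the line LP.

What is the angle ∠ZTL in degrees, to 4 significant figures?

116.4°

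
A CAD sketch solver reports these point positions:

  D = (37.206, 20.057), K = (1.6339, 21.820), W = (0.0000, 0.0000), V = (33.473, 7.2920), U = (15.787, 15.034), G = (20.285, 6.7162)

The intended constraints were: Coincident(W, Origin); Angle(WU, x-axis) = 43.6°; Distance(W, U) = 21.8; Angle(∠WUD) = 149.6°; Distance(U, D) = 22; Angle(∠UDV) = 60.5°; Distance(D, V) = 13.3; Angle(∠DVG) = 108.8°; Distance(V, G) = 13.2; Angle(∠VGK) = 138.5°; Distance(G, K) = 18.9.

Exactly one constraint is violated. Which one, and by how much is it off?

Distance(G, K) = 18.9 — off by 5.10.

W = (0.00, 0.00) ✓; WU at 43.60° ✓; |WU| = 21.80 ✓; ∠WUD = 149.6° ✓; |UD| = 22.00 ✓; ∠UDV = 60.50° ✓; |DV| = 13.30 ✓; ∠DVG = 108.8° ✓; |VG| = 13.20 ✓; ∠VGK = 138.5° ✓; |GK| = 24.00 ✗.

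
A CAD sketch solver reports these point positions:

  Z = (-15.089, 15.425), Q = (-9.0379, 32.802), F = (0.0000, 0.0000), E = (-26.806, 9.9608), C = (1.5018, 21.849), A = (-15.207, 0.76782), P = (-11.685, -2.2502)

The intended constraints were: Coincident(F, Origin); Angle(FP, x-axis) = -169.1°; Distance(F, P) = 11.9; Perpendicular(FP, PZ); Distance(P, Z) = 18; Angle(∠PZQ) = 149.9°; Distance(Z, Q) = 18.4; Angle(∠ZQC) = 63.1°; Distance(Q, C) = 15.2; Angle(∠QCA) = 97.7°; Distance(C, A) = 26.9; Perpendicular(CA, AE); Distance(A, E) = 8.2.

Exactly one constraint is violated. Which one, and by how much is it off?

Distance(A, E) = 8.2 — off by 6.60.

F = (0.00, 0.00) ✓; FP at -169.1° ✓; |FP| = 11.90 ✓; ∠(FP, PZ) = 90.00° ✓; |PZ| = 18.00 ✓; ∠PZQ = 149.9° ✓; |ZQ| = 18.40 ✓; ∠ZQC = 63.10° ✓; |QC| = 15.20 ✓; ∠QCA = 97.70° ✓; |CA| = 26.90 ✓; ∠(CA, AE) = 90.00° ✓; |AE| = 14.80 ✗.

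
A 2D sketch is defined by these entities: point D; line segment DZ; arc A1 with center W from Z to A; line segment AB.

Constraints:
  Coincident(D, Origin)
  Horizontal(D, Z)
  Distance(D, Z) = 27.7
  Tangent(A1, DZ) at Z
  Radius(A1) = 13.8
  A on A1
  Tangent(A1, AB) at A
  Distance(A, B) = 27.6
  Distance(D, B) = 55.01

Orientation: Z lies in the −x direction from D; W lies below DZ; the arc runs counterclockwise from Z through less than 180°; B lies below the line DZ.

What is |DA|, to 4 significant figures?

44.62

Checks: ∠(WZ, ZD) = 90.00° ✓; |WZ| = 13.80 ✓; |WA| = 13.80 ✓; ∠(WA, AB) = 90.00° ✓; |AB| = 27.60 ✓; |DB| = 55.01 ✓.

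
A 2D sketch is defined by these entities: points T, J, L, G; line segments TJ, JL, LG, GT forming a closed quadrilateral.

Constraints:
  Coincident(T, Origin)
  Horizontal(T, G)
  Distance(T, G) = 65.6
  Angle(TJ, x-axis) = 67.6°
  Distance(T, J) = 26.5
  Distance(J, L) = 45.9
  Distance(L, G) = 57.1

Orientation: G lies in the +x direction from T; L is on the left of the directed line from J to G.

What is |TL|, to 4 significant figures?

70.35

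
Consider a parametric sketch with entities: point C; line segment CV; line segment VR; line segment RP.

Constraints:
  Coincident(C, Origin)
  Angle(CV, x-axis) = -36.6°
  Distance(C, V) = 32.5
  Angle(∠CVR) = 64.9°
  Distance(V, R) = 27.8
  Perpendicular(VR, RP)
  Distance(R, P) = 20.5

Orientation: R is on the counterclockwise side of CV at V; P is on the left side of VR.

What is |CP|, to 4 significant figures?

16.62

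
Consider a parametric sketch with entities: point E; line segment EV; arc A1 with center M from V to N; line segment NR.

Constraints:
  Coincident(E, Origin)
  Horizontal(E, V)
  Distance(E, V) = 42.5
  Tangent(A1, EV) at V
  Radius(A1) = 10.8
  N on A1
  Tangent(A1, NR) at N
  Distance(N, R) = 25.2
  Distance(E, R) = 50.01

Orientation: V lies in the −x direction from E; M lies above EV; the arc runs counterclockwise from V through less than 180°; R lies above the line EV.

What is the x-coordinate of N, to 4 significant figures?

-31.74

E is at the origin; E and V share the same y with |EV| = 42.5 and V on the −x side, so V = (-42.50, 0.000). The tangent condition forces MV to be normal to EV, so M = V + (0, 10.8) = (-42.50, 10.80). Since MN ⟂ NR (tangency), |MR| = √(10.8² + 25.2²) = 27.42 regardless of where N sits on A1. So R lies on both circle(E, 50.01) and circle(M, 27.42); the above-EV intersection is R = (-33.85, 36.82). N is the foot of the tangent from R: N = (-31.74, 11.70).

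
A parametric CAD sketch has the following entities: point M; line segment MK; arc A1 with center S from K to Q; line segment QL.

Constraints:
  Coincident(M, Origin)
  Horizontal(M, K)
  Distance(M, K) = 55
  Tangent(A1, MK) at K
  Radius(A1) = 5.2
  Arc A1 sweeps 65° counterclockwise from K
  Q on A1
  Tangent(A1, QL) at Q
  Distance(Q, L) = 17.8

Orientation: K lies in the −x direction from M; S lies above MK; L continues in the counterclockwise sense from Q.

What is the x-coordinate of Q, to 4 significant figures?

-50.29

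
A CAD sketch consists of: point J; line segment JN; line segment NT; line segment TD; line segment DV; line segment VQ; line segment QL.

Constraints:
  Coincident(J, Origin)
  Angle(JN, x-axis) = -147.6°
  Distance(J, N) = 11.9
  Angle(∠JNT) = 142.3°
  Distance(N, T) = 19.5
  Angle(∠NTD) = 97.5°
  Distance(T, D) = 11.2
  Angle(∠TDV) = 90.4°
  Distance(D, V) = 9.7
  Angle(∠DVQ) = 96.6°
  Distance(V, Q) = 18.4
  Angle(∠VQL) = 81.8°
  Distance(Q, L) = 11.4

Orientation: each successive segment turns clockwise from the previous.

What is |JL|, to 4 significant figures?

30.81

J is at the origin; JN runs at -147.6° with length 11.9, so N = (-10.05, -6.376). ∠JNT = 142.3° gives NT at 174.7° from the x-axis; with |NT| = 19.5, T = (-29.46, -4.575). ∠NTD = 97.5° gives TD at 92.20° from the x-axis; with |TD| = 11.2, D = (-29.89, 6.617). ∠TDV = 90.4° gives DV at 2.600° from the x-axis; with |DV| = 9.7, V = (-20.20, 7.057). ∠DVQ = 96.6° gives VQ at -80.80° from the x-axis; with |VQ| = 18.4, Q = (-17.26, -11.11). ∠VQL = 81.8° gives QL at -179.0° from the x-axis; with |QL| = 11.4, L = (-28.66, -11.31). Then |JL| = |L − J| = 30.81.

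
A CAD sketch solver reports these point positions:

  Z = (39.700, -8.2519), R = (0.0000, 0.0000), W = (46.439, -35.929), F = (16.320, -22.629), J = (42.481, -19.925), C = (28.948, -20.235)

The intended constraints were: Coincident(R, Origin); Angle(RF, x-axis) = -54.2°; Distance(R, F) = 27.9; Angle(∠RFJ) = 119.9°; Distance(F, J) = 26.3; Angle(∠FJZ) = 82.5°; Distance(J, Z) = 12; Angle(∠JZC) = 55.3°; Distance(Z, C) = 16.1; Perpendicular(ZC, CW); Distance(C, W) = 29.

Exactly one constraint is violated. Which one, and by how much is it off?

Distance(C, W) = 29 — off by 5.50.

R = (0.00, 0.00) ✓; RF at -54.20° ✓; |RF| = 27.90 ✓; ∠RFJ = 119.9° ✓; |FJ| = 26.30 ✓; ∠FJZ = 82.50° ✓; |JZ| = 12.00 ✓; ∠JZC = 55.30° ✓; |ZC| = 16.10 ✓; ∠(ZC, CW) = 90.00° ✓; |CW| = 23.50 ✗.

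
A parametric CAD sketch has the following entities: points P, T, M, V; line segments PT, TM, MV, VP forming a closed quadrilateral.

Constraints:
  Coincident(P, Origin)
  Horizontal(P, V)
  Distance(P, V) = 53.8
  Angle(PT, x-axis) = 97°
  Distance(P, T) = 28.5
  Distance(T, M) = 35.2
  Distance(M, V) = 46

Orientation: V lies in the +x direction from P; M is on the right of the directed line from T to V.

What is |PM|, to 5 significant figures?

9.4747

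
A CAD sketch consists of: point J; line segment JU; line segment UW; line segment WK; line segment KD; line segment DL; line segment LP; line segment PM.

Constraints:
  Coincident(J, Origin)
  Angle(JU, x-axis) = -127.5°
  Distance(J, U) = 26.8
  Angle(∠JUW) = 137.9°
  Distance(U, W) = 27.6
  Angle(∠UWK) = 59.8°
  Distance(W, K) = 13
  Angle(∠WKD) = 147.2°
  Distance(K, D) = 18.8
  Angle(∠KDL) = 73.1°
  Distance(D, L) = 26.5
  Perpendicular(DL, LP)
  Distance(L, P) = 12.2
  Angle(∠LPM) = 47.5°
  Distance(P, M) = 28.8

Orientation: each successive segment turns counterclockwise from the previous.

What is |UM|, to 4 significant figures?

16.30

DL is perpendicular to LP, so LP runs at -95.50°; with |LP| = 12.2, P = (-23.81, -33.58). ∠LPM = 47.5° gives PM at 37.00° from the x-axis; with |PM| = 28.8, M = (-0.8089, -16.24). Then |UM| = |M − U| = 16.30.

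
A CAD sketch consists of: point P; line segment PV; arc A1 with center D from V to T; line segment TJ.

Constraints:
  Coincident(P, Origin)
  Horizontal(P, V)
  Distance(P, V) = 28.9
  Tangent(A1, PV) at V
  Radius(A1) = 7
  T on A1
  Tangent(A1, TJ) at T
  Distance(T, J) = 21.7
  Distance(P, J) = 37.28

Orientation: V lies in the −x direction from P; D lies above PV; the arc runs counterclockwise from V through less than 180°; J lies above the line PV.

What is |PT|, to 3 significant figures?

23.1

P is at the origin; PV is horizontal with |PV| = 28.9 and V on the −x side, so V = (-28.9, 0.00). Since A1 is tangent to PV there, DV ⟂ PV, so D = V + (0, 7) = (-28.9, 7.00). Since DT ⟂ TJ (tangency), |DJ| = √(7.0² + 21.7²) = 22.8 regardless of where T sits on A1. So J lies on both circle(P, 37.28) and circle(D, 22.8); the above-PV intersection is J = (-23.3, 29.1). T is the foot of the tangent from J: T = (-21.9, 7.45).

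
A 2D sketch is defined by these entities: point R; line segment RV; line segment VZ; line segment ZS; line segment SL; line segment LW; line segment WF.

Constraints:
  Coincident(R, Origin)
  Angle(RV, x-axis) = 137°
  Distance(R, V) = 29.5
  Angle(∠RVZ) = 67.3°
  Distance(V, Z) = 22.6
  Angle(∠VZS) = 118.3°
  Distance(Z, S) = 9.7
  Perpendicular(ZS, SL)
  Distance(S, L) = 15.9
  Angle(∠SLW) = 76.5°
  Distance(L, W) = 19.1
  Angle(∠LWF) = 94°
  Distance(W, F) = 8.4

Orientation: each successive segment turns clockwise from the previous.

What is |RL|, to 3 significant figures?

11.3

R is at the origin; RV runs at 137.0° with length 29.5, so V = (-21.6, 20.1). ∠RVZ = 67.3° gives VZ at 24.3° from the x-axis; with |VZ| = 22.6, Z = (-0.977, 29.4). ∠VZS = 118.3° gives ZS at -37.4° from the x-axis; with |ZS| = 9.7, S = (6.73, 23.5). The perpendicularity gives SL at right angles to ZS, so SL runs at -127°; with |SL| = 15.9, L = (-2.93, 10.9). Then |RL| = |L − R| = 11.3.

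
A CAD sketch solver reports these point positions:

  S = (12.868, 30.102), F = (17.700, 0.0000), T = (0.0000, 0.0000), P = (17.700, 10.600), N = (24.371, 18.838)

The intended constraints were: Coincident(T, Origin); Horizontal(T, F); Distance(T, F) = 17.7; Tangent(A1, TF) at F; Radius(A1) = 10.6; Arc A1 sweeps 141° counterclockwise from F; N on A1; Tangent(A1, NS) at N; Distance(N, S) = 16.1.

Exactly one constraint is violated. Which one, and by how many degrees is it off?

Tangent(A1, NS) at N — off by 5.40°.

T = (0.00, 0.00) ✓; T.y = 0.00, F.y = 0.00 ✓; |TF| = 17.70 ✓; ∠(PF, FT) = 90.00° ✓; |PF| = 10.60 ✓; bearing(P→N) − bearing(P→F) = 141.0° ✓; |PN| = 10.60 ✓; ∠(PN, NS) = 95.40° ✗; |NS| = 16.10 ✓.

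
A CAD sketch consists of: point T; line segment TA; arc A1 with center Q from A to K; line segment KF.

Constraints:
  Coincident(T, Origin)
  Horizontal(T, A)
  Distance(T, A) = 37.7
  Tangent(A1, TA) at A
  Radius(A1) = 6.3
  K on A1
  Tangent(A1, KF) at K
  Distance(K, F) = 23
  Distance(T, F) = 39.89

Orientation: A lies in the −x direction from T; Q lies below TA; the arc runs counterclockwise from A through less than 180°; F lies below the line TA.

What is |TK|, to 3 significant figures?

43.8

Checks: |QK| = 6.300 ✓; ∠(QK, KF) = 90.00° ✓; |KF| = 23.00 ✓; |TF| = 39.89 ✓.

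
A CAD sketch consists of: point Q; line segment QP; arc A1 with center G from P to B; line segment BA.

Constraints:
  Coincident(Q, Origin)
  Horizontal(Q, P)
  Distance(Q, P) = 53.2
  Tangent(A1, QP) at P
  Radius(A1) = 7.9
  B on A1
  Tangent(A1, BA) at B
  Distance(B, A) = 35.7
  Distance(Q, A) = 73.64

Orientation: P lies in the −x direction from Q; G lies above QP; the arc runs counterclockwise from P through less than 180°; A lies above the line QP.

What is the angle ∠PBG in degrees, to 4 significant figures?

34.15°

Checks: ∠(GP, PQ) = 90.00° ✓; |GP| = 7.900 ✓; |GB| = 7.900 ✓; ∠(GB, BA) = 90.00° ✓; |BA| = 35.70 ✓; |QA| = 73.64 ✓.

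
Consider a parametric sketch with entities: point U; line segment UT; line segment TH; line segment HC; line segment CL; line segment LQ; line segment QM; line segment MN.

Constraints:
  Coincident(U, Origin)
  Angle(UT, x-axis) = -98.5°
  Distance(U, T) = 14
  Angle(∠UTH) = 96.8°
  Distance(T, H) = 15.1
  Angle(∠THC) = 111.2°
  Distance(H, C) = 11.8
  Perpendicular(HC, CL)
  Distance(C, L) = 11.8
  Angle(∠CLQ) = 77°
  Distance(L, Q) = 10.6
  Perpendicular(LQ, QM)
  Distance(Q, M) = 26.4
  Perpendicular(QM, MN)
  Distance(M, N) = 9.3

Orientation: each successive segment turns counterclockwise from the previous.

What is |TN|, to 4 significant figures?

35.80

U is at the origin; UT runs at -98.5° with length 14.0, so T = (-2.069, -13.85). ∠UTH = 96.8° gives TH at -15.30° from the x-axis; with |TH| = 15.1, H = (12.50, -17.83). ∠THC = 111.2° gives HC at 53.50° from the x-axis; with |HC| = 11.8, C = (19.51, -8.345). HC is perpendicular to CL, so CL runs at 143.5°; with |CL| = 11.8, L = (10.03, -1.326). ∠CLQ = 77.0° gives LQ at -113.5° from the x-axis; with |LQ| = 10.6, Q = (5.802, -11.05). LQ ⟂ QM, so QM runs at -23.50°; with |QM| = 26.4, M = (30.01, -21.57). QM is perpendicular to MN, so MN runs at 66.50°; with |MN| = 9.3, N = (33.72, -13.05). Then |TN| = |N − T| = 35.80.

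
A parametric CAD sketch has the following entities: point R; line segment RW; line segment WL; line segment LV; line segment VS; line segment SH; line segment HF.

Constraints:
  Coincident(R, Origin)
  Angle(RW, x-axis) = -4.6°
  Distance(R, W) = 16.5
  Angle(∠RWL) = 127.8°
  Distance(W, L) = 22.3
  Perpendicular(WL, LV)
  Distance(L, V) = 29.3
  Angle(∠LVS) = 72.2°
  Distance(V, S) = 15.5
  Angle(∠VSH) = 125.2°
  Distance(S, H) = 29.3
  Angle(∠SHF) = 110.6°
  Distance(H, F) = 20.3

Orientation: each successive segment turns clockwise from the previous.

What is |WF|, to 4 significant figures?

21.70

∠VSH = 125.2° gives SH at 50.60° from the x-axis; with |SH| = 29.3, H = (18.62, 1.558). ∠SHF = 110.6° gives HF at -18.80° from the x-axis; with |HF| = 20.3, F = (37.84, -4.984). Then |WF| = |F − W| = 21.70.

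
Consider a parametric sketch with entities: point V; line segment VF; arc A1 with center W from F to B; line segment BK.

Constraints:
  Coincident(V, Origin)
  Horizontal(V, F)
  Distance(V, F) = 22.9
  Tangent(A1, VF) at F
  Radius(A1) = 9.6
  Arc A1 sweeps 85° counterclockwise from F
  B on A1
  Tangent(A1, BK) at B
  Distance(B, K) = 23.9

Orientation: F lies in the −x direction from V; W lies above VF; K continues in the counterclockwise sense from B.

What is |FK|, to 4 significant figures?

34.59

V is at the origin; VF is horizontal with |VF| = 22.9 and F on the −x side, so F = (-22.90, 0.000). Tangency of A1 to VF means the radius WF is perpendicular to VF, so W = F + (0, 9.6) = (-22.90, 9.600). On A1, F sits at bearing -90° from W; an 85° counterclockwise sweep puts B at bearing -5°, so B = W + 9.6·(cos -5°, sin -5°) = (-13.34, 8.763). Since A1 is tangent to BK there, WB ⟂ BK, so BK runs along (−sin -5°, cos -5°); with |BK| = 23.9, K = (-11.25, 32.57). Then |FK| = |K − F| = 34.59.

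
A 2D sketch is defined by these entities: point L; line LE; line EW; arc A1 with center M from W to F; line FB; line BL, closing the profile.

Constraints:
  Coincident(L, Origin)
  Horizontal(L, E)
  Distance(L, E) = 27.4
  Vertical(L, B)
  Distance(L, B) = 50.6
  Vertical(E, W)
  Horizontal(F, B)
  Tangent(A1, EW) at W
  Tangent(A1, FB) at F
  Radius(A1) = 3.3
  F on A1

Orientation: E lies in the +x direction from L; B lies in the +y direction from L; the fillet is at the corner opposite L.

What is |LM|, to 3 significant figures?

53.1

L is at the origin; LE is horizontal with |LE| = 27.4 and E on the +x side, so E = (27.4, 0.00). L and B share the same x with |LB| = 50.6 and B on the +y side, so B = (0.00, 50.6). The virtual corner opposite L is at (27.4, 50.6). Tangency of A1 to EW means the radius MW is perpendicular to EW and since A1 is tangent to FB there, MF ⟂ FB, with radius 3.3, so the center M sits 3.3 in from both sides at M = (24.1, 47.3). Then |LM| = |M − L| = 53.1.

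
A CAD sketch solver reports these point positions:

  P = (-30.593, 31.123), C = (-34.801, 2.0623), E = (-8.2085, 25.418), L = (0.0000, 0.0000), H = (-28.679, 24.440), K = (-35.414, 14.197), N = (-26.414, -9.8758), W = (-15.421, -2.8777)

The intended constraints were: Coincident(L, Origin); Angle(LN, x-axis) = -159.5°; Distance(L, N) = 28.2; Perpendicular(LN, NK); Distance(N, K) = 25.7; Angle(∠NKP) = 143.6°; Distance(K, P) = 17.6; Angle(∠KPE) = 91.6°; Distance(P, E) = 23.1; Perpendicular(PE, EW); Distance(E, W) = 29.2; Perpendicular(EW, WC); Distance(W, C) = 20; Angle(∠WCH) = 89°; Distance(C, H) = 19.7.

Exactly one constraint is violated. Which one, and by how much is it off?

Distance(C, H) = 19.7 — off by 3.50.

L = (0.00, 0.00) ✓; LN at -159.5° ✓; |LN| = 28.20 ✓; ∠(LN, NK) = 90.00° ✓; |NK| = 25.70 ✓; ∠NKP = 143.6° ✓; |KP| = 17.60 ✓; ∠KPE = 91.60° ✓; |PE| = 23.10 ✓; ∠(PE, EW) = 90.00° ✓; |EW| = 29.20 ✓; ∠(EW, WC) = 90.00° ✓; |WC| = 20.00 ✓; ∠WCH = 89.00° ✓; |CH| = 23.20 ✗.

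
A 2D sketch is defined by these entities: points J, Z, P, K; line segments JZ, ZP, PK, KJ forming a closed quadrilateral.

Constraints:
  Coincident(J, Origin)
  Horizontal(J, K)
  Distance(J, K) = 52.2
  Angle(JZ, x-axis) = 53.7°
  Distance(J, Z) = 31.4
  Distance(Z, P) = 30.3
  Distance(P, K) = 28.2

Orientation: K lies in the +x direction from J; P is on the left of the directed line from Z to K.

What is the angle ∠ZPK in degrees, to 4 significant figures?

91.90°

Checks: |ZP| = 30.30 ✓; |PK| = 28.20 ✓.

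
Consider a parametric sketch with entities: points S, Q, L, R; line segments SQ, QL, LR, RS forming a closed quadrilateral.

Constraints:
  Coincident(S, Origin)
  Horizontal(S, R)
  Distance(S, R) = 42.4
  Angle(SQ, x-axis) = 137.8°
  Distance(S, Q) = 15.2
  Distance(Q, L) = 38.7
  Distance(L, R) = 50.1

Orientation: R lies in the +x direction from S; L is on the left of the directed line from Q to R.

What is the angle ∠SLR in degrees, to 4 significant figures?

53.76°

Checks: |QL| = 38.70 ✓; |LR| = 50.10 ✓.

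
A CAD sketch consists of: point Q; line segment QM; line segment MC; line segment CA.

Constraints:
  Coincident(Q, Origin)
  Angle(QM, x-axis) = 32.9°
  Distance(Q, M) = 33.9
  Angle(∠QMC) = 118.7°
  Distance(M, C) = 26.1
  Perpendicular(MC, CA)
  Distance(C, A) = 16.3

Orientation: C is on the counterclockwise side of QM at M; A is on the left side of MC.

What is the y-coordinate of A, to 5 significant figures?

43.250

Q is at the origin; QM runs at 32.9° with length 33.9, so M = 33.9·(cos 32.9°, sin 32.9°) = (28.463, 18.414). ∠QMC = 118.7°, so MC runs at 32.9° + (180° − 118.7°) = 94.200° from the x-axis; with |MC| = 26.1, C = M + 26.1·(cos 94.200°, sin 94.200°) = (26.552, 44.444). MC is perpendicular to CA; with |CA| = 16.3 on the left of MC, A = C + 16.3·(-0.99731, -0.073238) = (10.295, 43.250). So A.y = 43.250.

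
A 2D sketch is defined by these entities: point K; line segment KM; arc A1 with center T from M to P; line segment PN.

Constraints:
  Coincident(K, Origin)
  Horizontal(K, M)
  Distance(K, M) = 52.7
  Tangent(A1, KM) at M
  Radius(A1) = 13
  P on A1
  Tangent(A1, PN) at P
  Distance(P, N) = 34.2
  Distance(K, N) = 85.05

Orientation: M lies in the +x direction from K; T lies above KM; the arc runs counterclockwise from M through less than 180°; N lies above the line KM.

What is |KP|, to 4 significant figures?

66.12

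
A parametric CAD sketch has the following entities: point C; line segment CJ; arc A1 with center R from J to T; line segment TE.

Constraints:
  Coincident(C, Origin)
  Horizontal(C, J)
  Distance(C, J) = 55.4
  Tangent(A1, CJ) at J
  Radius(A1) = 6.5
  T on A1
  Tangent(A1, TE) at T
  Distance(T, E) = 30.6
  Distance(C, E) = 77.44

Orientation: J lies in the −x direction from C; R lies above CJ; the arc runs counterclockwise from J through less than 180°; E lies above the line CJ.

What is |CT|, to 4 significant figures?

51.40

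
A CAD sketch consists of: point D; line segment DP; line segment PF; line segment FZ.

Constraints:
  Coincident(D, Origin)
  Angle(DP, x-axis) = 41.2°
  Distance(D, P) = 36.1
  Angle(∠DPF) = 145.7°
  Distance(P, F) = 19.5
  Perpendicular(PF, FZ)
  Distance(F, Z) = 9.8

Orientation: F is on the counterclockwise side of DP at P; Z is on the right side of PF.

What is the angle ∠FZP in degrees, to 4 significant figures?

63.32°

∠DPF = 145.7°, so PF runs at 41.2° + (180° − 145.7°) = 75.50° from the x-axis; with |PF| = 19.5, F = P + 19.5·(cos 75.50°, sin 75.50°) = (32.04, 42.66). PF ⟂ FZ; with |FZ| = 9.8 on the right of PF, Z = F + 9.8·(0.9681, -0.2504) = (41.53, 40.20). Then cos ∠FZP = ZF·ZP / (|ZF||ZP|), giving 63.32°.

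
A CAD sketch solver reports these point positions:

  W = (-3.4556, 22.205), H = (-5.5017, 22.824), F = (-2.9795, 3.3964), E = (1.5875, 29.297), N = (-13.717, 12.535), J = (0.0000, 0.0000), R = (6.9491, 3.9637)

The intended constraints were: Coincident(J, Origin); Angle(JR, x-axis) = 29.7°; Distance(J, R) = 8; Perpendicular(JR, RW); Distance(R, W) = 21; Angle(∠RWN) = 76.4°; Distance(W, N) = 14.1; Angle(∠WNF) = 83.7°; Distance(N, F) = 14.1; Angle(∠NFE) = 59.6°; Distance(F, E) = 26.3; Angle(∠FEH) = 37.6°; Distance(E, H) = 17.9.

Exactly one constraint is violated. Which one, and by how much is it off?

Distance(E, H) = 17.9 — off by 8.30.

J = (0.00, 0.00) ✓; JR at 29.70° ✓; |JR| = 8.000 ✓; ∠(JR, RW) = 90.00° ✓; |RW| = 21.00 ✓; ∠RWN = 76.40° ✓; |WN| = 14.10 ✓; ∠WNF = 83.70° ✓; |NF| = 14.10 ✓; ∠NFE = 59.60° ✓; |FE| = 26.30 ✓; ∠FEH = 37.60° ✓; |EH| = 9.600 ✗.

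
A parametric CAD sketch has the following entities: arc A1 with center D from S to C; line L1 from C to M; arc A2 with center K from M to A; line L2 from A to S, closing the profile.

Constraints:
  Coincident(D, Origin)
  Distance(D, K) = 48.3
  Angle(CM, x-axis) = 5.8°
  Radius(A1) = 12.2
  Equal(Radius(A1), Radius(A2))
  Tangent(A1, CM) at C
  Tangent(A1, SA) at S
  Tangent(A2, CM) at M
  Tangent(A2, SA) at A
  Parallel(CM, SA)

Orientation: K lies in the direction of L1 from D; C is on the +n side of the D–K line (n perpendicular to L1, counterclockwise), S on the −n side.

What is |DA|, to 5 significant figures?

49.817

Tangency of A1 to both parallel lines with radius 12.2 puts C and S at D ± 12.2·n: C = (-1.2329, 12.138), S = (1.2329, -12.138). Equal radii place M and A the same way about K: M = K + 12.2·n = (46.820, 17.019), A = K − 12.2·n = (49.286, -7.2565). Then |DA| = |A − D| = 49.817.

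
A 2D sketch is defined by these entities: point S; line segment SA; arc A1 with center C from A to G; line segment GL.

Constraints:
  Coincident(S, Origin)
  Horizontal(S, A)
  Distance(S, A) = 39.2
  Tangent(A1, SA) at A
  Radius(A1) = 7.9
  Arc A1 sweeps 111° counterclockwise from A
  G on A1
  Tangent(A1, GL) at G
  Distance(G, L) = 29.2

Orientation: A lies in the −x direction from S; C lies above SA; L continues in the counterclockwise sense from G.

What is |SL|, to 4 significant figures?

56.85

S is at the origin; S and A share the same y with |SA| = 39.2 and A on the −x side, so A = (-39.20, 0.000). The tangent condition forces CA to be normal to SA, so C = A + (0, 7.9) = (-39.20, 7.900). On A1, A sits at bearing -90° from C; a 111° counterclockwise sweep puts G at bearing 21°, so G = C + 7.9·(cos 21°, sin 21°) = (-31.82, 10.73). Tangency of A1 to GL means the radius CG is perpendicular to GL, so GL runs along (−sin 21°, cos 21°); with |GL| = 29.2, L = (-42.29, 37.99). Then |SL| = |L − S| = 56.85.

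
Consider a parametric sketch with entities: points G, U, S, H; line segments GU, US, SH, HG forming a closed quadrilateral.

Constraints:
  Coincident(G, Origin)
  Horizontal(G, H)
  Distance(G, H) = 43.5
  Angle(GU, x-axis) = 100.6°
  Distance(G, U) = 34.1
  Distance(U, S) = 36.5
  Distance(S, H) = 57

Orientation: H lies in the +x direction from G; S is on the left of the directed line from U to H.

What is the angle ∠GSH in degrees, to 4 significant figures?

44.08°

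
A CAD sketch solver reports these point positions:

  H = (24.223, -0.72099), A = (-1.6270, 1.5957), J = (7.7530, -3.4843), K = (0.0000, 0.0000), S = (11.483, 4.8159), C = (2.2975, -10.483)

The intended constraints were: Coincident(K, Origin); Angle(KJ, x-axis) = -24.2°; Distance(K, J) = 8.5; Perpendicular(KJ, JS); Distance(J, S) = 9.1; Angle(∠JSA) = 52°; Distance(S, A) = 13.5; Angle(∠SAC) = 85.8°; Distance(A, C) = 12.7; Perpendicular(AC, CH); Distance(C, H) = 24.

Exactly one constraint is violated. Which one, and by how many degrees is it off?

Perpendicular(AC, CH) — off by 6.00°.

K = (0.00, 0.00) ✓; KJ at -24.20° ✓; |KJ| = 8.500 ✓; ∠(KJ, JS) = 90.00° ✓; |JS| = 9.100 ✓; ∠JSA = 52.00° ✓; |SA| = 13.50 ✓; ∠SAC = 85.80° ✓; |AC| = 12.70 ✓; ∠(AC, CH) = 96.00° ✗; |CH| = 24.00 ✓.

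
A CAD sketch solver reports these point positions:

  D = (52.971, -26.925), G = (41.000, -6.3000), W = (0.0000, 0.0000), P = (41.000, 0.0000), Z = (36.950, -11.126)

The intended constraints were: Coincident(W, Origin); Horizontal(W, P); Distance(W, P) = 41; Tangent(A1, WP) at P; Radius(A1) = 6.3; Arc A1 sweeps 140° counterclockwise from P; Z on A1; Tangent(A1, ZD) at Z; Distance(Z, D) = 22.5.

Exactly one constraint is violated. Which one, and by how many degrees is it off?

Tangent(A1, ZD) at Z — off by 4.60°.

W = (0.00, 0.00) ✓; W.y = 0.00, P.y = 0.00 ✓; |WP| = 41.00 ✓; ∠(GP, PW) = 90.00° ✓; |GP| = 6.300 ✓; bearing(G→Z) − bearing(G→P) = 140.0° ✓; |GZ| = 6.300 ✓; ∠(GZ, ZD) = 94.60° ✗; |ZD| = 22.50 ✓.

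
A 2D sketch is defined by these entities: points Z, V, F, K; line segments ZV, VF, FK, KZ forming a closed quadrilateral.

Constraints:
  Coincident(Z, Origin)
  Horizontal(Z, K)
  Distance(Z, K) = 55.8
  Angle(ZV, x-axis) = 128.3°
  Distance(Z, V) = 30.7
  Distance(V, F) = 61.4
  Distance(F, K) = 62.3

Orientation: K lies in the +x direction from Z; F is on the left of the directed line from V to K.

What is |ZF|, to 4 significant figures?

66.16

Checks: |VF| = 61.40 ✓; |FK| = 62.30 ✓.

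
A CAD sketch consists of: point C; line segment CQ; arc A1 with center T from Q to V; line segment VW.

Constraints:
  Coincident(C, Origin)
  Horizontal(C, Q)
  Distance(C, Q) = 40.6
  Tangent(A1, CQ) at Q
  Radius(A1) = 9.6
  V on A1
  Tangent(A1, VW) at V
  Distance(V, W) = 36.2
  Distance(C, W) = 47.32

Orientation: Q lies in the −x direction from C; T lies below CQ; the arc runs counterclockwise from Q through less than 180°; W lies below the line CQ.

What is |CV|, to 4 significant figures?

50.14

Checks: |TV| = 9.600 ✓; ∠(TV, VW) = 90.00° ✓; |VW| = 36.20 ✓; |CW| = 47.32 ✓.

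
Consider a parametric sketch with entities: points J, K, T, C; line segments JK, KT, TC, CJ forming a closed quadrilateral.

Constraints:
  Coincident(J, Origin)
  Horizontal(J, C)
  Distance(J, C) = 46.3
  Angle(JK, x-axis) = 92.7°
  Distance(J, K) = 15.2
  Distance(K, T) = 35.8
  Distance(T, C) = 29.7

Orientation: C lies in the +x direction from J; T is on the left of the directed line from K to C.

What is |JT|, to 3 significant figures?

42.6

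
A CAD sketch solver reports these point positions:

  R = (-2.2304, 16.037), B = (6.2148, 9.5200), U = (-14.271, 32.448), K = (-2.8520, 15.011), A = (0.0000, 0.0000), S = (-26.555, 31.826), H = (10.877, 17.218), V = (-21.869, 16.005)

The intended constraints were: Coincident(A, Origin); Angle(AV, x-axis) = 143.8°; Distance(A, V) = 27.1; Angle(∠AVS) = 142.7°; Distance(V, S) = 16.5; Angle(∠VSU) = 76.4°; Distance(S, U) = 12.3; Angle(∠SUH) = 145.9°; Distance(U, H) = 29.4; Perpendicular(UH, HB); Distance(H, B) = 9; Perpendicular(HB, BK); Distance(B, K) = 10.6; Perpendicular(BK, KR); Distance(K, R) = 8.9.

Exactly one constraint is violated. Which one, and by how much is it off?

Distance(K, R) = 8.9 — off by 7.70.

A = (0.00, 0.00) ✓; AV at 143.8° ✓; |AV| = 27.10 ✓; ∠AVS = 142.7° ✓; |VS| = 16.50 ✓; ∠VSU = 76.40° ✓; |SU| = 12.30 ✓; ∠SUH = 145.9° ✓; |UH| = 29.40 ✓; ∠(UH, HB) = 90.00° ✓; |HB| = 9.000 ✓; ∠(HB, BK) = 90.00° ✓; |BK| = 10.60 ✓; ∠(BK, KR) = 90.01° ✓; |KR| = 1.200 ✗.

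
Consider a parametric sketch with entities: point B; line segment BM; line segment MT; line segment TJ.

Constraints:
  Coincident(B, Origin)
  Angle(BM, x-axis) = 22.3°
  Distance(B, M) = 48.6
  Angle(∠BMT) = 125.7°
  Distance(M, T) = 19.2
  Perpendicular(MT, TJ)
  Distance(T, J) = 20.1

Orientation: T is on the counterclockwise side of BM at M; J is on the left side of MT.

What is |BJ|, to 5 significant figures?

51.352

B is at the origin; BM runs at 22.3° with length 48.6, so M = 48.6·(cos 22.3°, sin 22.3°) = (44.965, 18.442). ∠BMT = 125.7°, so MT runs at 22.3° + (180° − 125.7°) = 76.600° from the x-axis; with |MT| = 19.2, T = M + 19.2·(cos 76.600°, sin 76.600°) = (49.415, 37.119). MT is perpendicular to TJ; with |TJ| = 20.1 on the left of MT, J = T + 20.1·(-0.97278, 0.23175) = (29.862, 41.777). Then |BJ| = |J − B| = 51.352.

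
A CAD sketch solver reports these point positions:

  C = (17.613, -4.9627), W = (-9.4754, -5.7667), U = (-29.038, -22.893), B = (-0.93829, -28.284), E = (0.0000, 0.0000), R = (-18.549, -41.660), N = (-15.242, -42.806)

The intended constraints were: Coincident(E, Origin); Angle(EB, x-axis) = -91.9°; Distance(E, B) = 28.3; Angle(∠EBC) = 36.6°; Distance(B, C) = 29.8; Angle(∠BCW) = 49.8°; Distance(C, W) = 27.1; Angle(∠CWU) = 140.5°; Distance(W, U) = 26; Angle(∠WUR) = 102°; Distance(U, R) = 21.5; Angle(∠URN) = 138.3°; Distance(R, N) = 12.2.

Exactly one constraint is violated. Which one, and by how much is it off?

Distance(R, N) = 12.2 — off by 8.70.

E = (0.00, 0.00) ✓; EB at -91.90° ✓; |EB| = 28.30 ✓; ∠EBC = 36.60° ✓; |BC| = 29.80 ✓; ∠BCW = 49.80° ✓; |CW| = 27.10 ✓; ∠CWU = 140.5° ✓; |WU| = 26.00 ✓; ∠WUR = 102.0° ✓; |UR| = 21.50 ✓; ∠URN = 138.3° ✓; |RN| = 3.500 ✗.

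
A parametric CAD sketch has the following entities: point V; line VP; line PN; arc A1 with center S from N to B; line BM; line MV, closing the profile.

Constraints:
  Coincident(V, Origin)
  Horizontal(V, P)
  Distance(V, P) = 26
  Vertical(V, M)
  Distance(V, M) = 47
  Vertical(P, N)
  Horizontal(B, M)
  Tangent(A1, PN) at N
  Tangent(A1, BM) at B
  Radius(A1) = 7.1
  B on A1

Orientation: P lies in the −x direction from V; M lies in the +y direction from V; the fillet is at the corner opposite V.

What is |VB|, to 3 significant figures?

50.7

V is at the origin; VP is horizontal with |VP| = 26.0 and P on the −x side, so P = (-26.0, 0.00). VM is vertical with |VM| = 47.0 and M on the +y side, so M = (0.00, 47.0). The virtual corner opposite V is at (-26.0, 47.0). A1 meets PN tangentially, so SN is at right angles to PN and since A1 is tangent to BM there, SB ⟂ BM, with radius 7.1, so the center S sits 7.1 in from both sides at S = (-18.9, 39.9). That places the tangent points at N = (-26.0, 39.9) on PN and B = (-18.9, 47.0) on BM. Then |VB| = |B − V| = 50.7.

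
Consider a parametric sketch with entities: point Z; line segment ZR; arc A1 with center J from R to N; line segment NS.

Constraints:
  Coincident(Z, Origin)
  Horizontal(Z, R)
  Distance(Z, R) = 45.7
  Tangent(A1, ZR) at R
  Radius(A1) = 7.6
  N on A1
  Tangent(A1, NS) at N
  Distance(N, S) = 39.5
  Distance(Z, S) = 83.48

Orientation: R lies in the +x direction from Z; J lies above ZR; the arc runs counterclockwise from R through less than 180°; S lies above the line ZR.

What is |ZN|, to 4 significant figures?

51.69

Checks: |JN| = 7.600 ✓; ∠(JN, NS) = 90.00° ✓; |NS| = 39.50 ✓; |ZS| = 83.48 ✓.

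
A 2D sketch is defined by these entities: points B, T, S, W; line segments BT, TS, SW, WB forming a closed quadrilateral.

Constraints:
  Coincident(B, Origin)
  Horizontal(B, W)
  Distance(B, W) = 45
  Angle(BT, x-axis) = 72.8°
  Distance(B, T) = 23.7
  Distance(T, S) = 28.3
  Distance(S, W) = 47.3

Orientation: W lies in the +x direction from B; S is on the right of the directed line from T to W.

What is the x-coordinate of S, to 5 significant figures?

-2.1178

B is at the origin; BW is horizontal with |BW| = 45.0 and W in +x, so W = (45.0, 0). BT runs at 72.8° with |BT| = 23.7, so T = (7.0083, 22.640). S is determined by |TS| = 28.3 and |SW| = 47.3 together: it lies at the intersection of circle(T, 28.3) and circle(W, 47.3). With |TW| = 44.226, the foot of the radical line on TW is 5.8737 from T and the perpendicular offset is √(28.3² − 5.8737²) = 27.684. Taking the right-of-TW solution: S = (-2.1178, -4.1481).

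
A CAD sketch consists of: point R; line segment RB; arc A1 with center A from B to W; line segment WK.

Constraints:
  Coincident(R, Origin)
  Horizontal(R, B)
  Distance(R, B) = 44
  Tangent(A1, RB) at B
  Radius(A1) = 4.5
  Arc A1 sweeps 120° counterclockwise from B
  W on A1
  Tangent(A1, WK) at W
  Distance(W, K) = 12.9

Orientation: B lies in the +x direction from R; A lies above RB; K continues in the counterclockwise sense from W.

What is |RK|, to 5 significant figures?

45.156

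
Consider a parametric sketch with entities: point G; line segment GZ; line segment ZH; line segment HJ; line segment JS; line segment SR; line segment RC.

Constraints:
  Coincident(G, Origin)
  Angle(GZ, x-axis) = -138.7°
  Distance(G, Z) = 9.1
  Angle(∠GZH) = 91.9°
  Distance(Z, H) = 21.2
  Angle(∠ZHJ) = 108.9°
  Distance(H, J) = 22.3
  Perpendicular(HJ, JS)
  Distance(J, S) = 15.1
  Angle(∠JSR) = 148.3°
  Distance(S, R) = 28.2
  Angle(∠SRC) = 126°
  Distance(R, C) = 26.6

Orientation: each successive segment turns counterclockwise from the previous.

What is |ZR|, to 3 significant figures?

23.8

G is at the origin; GZ runs at -138.7° with length 9.1, so Z = (-6.84, -6.01). ∠GZH = 91.9° gives ZH at -50.6° from the x-axis; with |ZH| = 21.2, H = (6.62, -22.4). ∠ZHJ = 108.9° gives HJ at 20.5° from the x-axis; with |HJ| = 22.3, J = (27.5, -14.6). HJ ⟂ JS, so JS runs at 110°; with |JS| = 15.1, S = (22.2, -0.435). ∠JSR = 148.3° gives SR at 142° from the x-axis; with |SR| = 28.2, R = (-0.0629, 16.8). Then |ZR| = |R − Z| = 23.8.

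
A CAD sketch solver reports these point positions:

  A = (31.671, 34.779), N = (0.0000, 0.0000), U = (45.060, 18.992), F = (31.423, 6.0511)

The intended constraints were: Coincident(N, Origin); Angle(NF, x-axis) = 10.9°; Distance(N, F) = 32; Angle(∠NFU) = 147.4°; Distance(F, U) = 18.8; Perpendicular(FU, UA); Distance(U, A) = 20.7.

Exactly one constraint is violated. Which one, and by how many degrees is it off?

Perpendicular(FU, UA) — off by 3.20°.

N = (0.00, 0.00) ✓; NF at 10.90° ✓; |NF| = 32.00 ✓; ∠NFU = 147.4° ✓; |FU| = 18.80 ✓; ∠(FU, UA) = 86.80° ✗; |UA| = 20.70 ✓.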